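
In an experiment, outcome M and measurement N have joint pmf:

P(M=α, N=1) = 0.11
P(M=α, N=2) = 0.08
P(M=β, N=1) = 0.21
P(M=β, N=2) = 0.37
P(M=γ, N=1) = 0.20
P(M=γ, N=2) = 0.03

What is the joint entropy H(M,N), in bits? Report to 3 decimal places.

H(M,N) = −Σ p(x,y)·log₂ p(x,y) over all 6 cells.
  cell (α,1): −0.11·log₂0.11 = 0.3503
  cell (α,2): −0.08·log₂0.08 = 0.2915
  cell (β,1): −0.21·log₂0.21 = 0.4728
  cell (β,2): −0.37·log₂0.37 = 0.5307
  cell (γ,1): −0.20·log₂0.20 = 0.4644
  cell (γ,2): −0.03·log₂0.03 = 0.1518
Sum = 2.261 bits.

2.261 bits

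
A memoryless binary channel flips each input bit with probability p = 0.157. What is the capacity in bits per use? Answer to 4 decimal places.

0.3729 bits

Binary symmetric channel: C = 1 − h₂(ε) where h₂ is the binary entropy function.
h₂(0.157) = −0.157·log₂0.157 − 0.843·log₂0.843 = 0.6271.
C = 1 − 0.6271 = 0.3729 bits per channel use.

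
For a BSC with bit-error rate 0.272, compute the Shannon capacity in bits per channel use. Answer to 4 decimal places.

Binary symmetric channel: C = 1 − h₂(ε) where h₂ is the binary entropy function.
h₂(0.272) = −0.272·log₂0.272 − 0.728·log₂0.728 = 0.8443.
C = 1 − 0.8443 = 0.1557 bits per channel use.

0.1557 bits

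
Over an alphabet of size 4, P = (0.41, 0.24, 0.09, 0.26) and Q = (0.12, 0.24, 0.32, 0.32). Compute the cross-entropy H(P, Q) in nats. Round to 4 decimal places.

H(P,Q) = −Σ p·ln q.
  −0.41·ln(0.12) = 0.86931
  −0.24·ln(0.24) = 0.34251
  −0.09·ln(0.32) = 0.10255
  −0.26·ln(0.32) = 0.29625
H(P,Q) = 1.6106 nats.

1.6106 nats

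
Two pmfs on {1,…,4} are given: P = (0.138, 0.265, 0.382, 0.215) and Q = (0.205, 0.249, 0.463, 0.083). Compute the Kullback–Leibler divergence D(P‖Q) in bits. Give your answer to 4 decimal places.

D(P‖Q) = Σ p·log₂(p/q).
  0.138·log₂(0.138/0.205) = -0.07879
  0.265·log₂(0.265/0.249) = 0.02381
  0.382·log₂(0.382/0.463) = -0.10598
  0.215·log₂(0.215/0.083) = 0.29523
D(P‖Q) = 0.1343 bits.

0.1343 bits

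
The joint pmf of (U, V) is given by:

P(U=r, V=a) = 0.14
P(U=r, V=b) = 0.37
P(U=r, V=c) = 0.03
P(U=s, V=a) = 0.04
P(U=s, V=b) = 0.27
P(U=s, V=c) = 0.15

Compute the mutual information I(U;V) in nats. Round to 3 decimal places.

0.078 nats

Marginals: p(U) = (0.5400, 0.4600), p(V) = (0.1800, 0.6400, 0.1800).
I(U;V) = Σ p(x,y)·ln[p(x,y)/(p(x)p(y))].
  (r,a): 0.14·ln(1.4403) = 0.0511
  (r,b): 0.37·ln(1.0706) = 0.0252
  (r,c): 0.03·ln(0.3086) = -0.0353
  (s,a): 0.04·ln(0.4831) = -0.0291
  (s,b): 0.27·ln(0.9171) = -0.0234
  (s,c): 0.15·ln(1.8116) = 0.0891
Sum = 0.078 nats.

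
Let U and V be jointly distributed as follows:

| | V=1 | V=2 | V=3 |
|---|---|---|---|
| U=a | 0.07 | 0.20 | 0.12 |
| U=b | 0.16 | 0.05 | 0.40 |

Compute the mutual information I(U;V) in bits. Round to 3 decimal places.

Marginals: p(U) = (0.3900, 0.6100), p(V) = (0.2300, 0.2500, 0.5200).
I(U;V) = H(U) + H(V) − H(U,V).
H(U) = 0.9648, H(V) = 1.4782, H(U,V) = 2.2679.
I(U;V) = 0.9648 + 1.4782 − 2.2679 = 0.175 bits.

0.175 bits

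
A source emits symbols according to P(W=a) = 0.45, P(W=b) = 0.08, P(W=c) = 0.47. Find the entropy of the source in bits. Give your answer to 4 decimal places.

H(W) = −Σ p·log₂ p.
  −(0.45)·log₂(0.45) = 0.51840
  −(0.08)·log₂(0.08) = 0.29151
  −(0.47)·log₂(0.47) = 0.51196
Sum: 0.51840 + 0.29151 + 0.51196 = 1.3219 bits.

1.3219 bits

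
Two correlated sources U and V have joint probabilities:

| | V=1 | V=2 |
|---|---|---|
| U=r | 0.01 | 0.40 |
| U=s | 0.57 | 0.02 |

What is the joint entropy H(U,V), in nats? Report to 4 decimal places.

H(U,V) = −Σ p(x,y)·ln p(x,y) over all 4 cells.
  cell (r,1): −0.01·ln0.01 = 0.04605
  cell (r,2): −0.40·ln0.40 = 0.36652
  cell (s,1): −0.57·ln0.57 = 0.32041
  cell (s,2): −0.02·ln0.02 = 0.07824
Sum = 0.8112 nats.

0.8112 nats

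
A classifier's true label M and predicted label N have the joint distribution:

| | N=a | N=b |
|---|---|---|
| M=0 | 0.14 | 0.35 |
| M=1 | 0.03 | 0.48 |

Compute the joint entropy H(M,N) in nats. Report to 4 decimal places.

1.1002 nats

H(M,N) = −Σ p(x,y)·ln p(x,y) over all 4 cells.
  cell (0,a): −0.14·ln0.14 = 0.27526
  cell (0,b): −0.35·ln0.35 = 0.36744
  cell (1,a): −0.03·ln0.03 = 0.10520
  cell (1,b): −0.48·ln0.48 = 0.35231
Sum = 1.1002 nats.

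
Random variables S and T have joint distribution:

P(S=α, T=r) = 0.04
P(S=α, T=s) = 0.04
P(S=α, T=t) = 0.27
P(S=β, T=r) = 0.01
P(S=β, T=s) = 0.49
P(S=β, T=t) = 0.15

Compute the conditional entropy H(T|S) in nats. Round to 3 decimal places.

0.644 nats

Marginals: p(S) = (0.3500, 0.6500), p(T) = (0.0500, 0.5300, 0.4200).
H(T|S) = Σ p(S) · H(T|S=·).
  S=α: p=0.3500, H(T|S=α) = 0.6960
  S=β: p=0.6500, H(T|S=β) = 0.6156
Weighted sum = 0.644 nats.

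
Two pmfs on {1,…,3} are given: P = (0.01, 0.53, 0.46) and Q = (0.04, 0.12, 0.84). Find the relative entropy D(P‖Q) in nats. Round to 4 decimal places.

0.4964 nats

D(P‖Q) = Σ p·ln(p/q).
  0.01·ln(0.01/0.04) = -0.01386
  0.53·ln(0.53/0.12) = 0.78725
  0.46·ln(0.46/0.84) = -0.27700
D(P‖Q) = 0.4964 nats.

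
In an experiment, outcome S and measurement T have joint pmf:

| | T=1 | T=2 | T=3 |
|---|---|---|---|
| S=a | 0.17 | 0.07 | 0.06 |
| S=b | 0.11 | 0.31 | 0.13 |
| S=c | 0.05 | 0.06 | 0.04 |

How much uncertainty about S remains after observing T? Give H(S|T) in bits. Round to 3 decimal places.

1.312 bits

Chain rule: H(S|T) = H(S,T) − H(T).
Marginals: p(S) = (0.3000, 0.5500, 0.1500), p(T) = (0.3300, 0.4400, 0.2300).
H(S,T) = 2.8488 bits; H(T) = 1.5366 bits.
H(S|T) = 2.8488 − 1.5366 = 1.312 bits.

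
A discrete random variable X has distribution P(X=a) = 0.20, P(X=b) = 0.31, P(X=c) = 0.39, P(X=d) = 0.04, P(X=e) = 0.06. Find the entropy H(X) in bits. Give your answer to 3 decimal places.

H(X) = −Σ p·log₂ p.
  −(0.20)·log₂(0.20) = 0.4644
  −(0.31)·log₂(0.31) = 0.5238
  −(0.39)·log₂(0.39) = 0.5298
  −(0.04)·log₂(0.04) = 0.1858
  −(0.06)·log₂(0.06) = 0.2435
Sum: 0.4644 + 0.5238 + 0.5298 + 0.1858 + 0.2435 = 1.947 bits.

1.947 bits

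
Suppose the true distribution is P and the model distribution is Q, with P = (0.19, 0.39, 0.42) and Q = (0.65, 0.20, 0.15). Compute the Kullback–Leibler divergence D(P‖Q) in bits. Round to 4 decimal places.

D(P‖Q) = Σ p·log₂(p/q).
  0.19·log₂(0.19/0.65) = -0.33714
  0.39·log₂(0.39/0.20) = 0.37575
  0.42·log₂(0.42/0.15) = 0.62388
D(P‖Q) = 0.6625 bits.

0.6625 bits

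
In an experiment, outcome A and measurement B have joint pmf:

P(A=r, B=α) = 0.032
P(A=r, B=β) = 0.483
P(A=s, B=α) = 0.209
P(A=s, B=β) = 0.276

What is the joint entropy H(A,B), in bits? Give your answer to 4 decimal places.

H(A,B) = −Σ p(x,y)·log₂ p(x,y) over all 4 cells.
  cell (r,α): −0.032·log₂0.032 = 0.15891
  cell (r,β): −0.483·log₂0.483 = 0.50710
  cell (s,α): −0.209·log₂0.209 = 0.47201
  cell (s,β): −0.276·log₂0.276 = 0.51260
Sum = 1.6506 bits.

1.6506 bits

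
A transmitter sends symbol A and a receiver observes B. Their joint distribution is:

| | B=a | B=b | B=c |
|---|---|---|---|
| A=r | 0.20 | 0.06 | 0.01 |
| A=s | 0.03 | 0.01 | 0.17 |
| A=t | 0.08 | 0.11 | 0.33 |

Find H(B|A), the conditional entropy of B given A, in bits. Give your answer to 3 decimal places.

1.123 bits

Chain rule: H(B|A) = H(A,B) − H(A).
Marginals: p(A) = (0.2700, 0.2100, 0.5200), p(B) = (0.3100, 0.1800, 0.5100).
H(A,B) = 2.5968 bits; H(A) = 1.4734 bits.
H(B|A) = 2.5968 − 1.4734 = 1.123 bits.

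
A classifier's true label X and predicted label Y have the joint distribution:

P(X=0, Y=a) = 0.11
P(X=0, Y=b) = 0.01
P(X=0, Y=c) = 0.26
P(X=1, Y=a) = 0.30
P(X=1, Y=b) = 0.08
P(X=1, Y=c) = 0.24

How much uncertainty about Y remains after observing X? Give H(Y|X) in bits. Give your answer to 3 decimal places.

Chain rule: H(Y|X) = H(X,Y) − H(X).
Marginals: p(X) = (0.3800, 0.6200), p(Y) = (0.4100, 0.0900, 0.5000).
H(X,Y) = 2.2287 bits; H(X) = 0.9580 bits.
H(Y|X) = 2.2287 − 0.9580 = 1.271 bits.

1.271 bits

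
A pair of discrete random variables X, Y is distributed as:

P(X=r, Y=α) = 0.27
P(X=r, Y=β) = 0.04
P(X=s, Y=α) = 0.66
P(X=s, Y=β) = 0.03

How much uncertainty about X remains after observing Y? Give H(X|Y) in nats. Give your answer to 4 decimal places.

0.6081 nats

Chain rule: H(X|Y) = H(X,Y) − H(Y).
Marginals: p(X) = (0.3100, 0.6900), p(Y) = (0.9300, 0.0700).
H(X,Y) = 0.8617 nats; H(Y) = 0.2536 nats.
H(X|Y) = 0.8617 − 0.2536 = 0.6081 nats.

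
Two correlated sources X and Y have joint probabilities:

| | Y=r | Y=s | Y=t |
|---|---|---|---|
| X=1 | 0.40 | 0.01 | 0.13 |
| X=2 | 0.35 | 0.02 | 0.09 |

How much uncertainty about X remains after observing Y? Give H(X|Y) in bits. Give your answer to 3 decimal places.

0.990 bits

Chain rule: H(X|Y) = H(X,Y) − H(Y).
Marginals: p(X) = (0.5400, 0.4600), p(Y) = (0.7500, 0.0300, 0.2200).
H(X,Y) = 1.9335 bits; H(Y) = 0.9436 bits.
H(X|Y) = 1.9335 − 0.9436 = 0.990 bits.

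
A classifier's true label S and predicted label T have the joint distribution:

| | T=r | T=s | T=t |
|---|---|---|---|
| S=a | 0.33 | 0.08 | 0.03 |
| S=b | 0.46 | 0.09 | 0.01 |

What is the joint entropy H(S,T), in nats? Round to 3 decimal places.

H(S,T) = −Σ p(x,y)·ln p(x,y) over all 6 cells.
  cell (a,r): −0.33·ln0.33 = 0.3659
  cell (a,s): −0.08·ln0.08 = 0.2021
  cell (a,t): −0.03·ln0.03 = 0.1052
  cell (b,r): −0.46·ln0.46 = 0.3572
  cell (b,s): −0.09·ln0.09 = 0.2167
  cell (b,t): −0.01·ln0.01 = 0.0461
Sum = 1.293 nats.

1.293 nats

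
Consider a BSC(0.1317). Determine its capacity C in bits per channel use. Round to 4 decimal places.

Binary symmetric channel: C = 1 − h₂(ε) where h₂ is the binary entropy function.
h₂(0.1317) = −0.1317·log₂0.1317 − 0.8683·log₂0.8683 = 0.5621.
C = 1 − 0.5621 = 0.4379 bits per channel use.

0.4379 bits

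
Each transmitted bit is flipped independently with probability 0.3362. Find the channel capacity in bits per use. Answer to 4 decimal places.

Binary symmetric channel: C = 1 − h₂(ε) where h₂ is the binary entropy function.
h₂(0.3362) = −0.3362·log₂0.3362 − 0.6638·log₂0.6638 = 0.9211.
C = 1 − 0.9211 = 0.0789 bits per channel use.

0.0789 bits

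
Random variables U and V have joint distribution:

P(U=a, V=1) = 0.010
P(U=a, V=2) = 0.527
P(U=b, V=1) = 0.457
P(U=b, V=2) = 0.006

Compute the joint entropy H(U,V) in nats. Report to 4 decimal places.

H(U,V) = −Σ p(x,y)·ln p(x,y) over all 4 cells.
  cell (a,1): −0.010·ln0.010 = 0.04605
  cell (a,2): −0.527·ln0.527 = 0.33757
  cell (b,1): −0.457·ln0.457 = 0.35786
  cell (b,2): −0.006·ln0.006 = 0.03070
Sum = 0.7722 nats.

0.7722 nats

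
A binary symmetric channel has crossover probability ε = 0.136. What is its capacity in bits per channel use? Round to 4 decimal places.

0.4263 bits

Binary symmetric channel: C = 1 − h₂(ε) where h₂ is the binary entropy function.
h₂(0.136) = −0.136·log₂0.136 − 0.864·log₂0.864 = 0.5737.
C = 1 − 0.5737 = 0.4263 bits per channel use.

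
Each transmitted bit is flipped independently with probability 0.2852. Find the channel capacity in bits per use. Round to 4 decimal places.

Binary symmetric channel: C = 1 − h₂(ε) where h₂ is the binary entropy function.
h₂(0.2852) = −0.2852·log₂0.2852 − 0.7148·log₂0.7148 = 0.8624.
C = 1 − 0.8624 = 0.1376 bits per channel use.

0.1376 bits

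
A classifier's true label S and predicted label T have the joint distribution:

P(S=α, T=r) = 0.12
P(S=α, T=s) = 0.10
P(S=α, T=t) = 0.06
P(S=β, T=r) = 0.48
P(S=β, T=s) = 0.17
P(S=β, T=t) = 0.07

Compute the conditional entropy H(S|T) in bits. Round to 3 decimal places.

0.819 bits

Chain rule: H(S|T) = H(S,T) − H(T).
Marginals: p(S) = (0.2800, 0.7200), p(T) = (0.6000, 0.2700, 0.1300).
H(S,T) = 2.1542 bits; H(T) = 1.3348 bits.
H(S|T) = 2.1542 − 1.3348 = 0.819 bits.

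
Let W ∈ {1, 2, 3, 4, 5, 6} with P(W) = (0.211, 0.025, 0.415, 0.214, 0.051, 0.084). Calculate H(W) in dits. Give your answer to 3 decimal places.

H(W) = −Σ p·log₁₀ p.
  −(0.211)·log₁₀(0.211) = 0.1426
  −(0.025)·log₁₀(0.025) = 0.0401
  −(0.415)·log₁₀(0.415) = 0.1585
  −(0.214)·log₁₀(0.214) = 0.1433
  −(0.051)·log₁₀(0.051) = 0.0659
  −(0.084)·log₁₀(0.084) = 0.0904
Sum: 0.1426 + 0.0401 + 0.1585 + 0.1433 + 0.0659 + 0.0904 = 0.641 dits.

0.641 dits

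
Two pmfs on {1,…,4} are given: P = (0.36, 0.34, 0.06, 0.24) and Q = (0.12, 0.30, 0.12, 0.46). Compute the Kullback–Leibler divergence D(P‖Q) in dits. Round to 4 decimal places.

0.1044 dits

D(P‖Q) = Σ p·log₁₀(p/q).
  0.36·log₁₀(0.36/0.12) = 0.17176
  0.34·log₁₀(0.34/0.30) = 0.01848
  0.06·log₁₀(0.06/0.12) = -0.01806
  0.24·log₁₀(0.24/0.46) = -0.06781
D(P‖Q) = 0.1044 dits.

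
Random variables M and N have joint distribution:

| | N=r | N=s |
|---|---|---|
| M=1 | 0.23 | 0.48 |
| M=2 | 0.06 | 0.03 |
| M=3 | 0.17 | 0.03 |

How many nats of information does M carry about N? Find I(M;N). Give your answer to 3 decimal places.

0.101 nats

Marginals: p(M) = (0.7100, 0.0900, 0.2000), p(N) = (0.4600, 0.5400).
I(M;N) = Σ p(x,y)·ln[p(x,y)/(p(x)p(y))].
  (1,r): 0.23·ln(0.7042) = -0.0807
  (1,s): 0.48·ln(1.2520) = 0.1079
  (2,r): 0.06·ln(1.4493) = 0.0223
  (2,s): 0.03·ln(0.6173) = -0.0145
  (3,r): 0.17·ln(1.8478) = 0.1044
  (3,s): 0.03·ln(0.2778) = -0.0384
Sum = 0.101 nats.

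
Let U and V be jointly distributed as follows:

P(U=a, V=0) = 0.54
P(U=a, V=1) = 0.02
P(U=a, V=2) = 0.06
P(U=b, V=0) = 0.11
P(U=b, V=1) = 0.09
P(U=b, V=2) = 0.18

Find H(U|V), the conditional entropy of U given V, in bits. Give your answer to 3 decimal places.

Chain rule: H(U|V) = H(U,V) − H(V).
Marginals: p(U) = (0.6200, 0.3800), p(V) = (0.6500, 0.1100, 0.2400).
H(U,V) = 1.9447 bits; H(V) = 1.2484 bits.
H(U|V) = 1.9447 − 1.2484 = 0.696 bits.

0.696 bits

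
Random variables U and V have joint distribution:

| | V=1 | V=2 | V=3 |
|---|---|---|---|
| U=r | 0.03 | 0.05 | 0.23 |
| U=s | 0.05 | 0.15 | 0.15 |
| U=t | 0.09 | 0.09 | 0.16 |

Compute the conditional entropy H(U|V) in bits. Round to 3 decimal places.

Marginals: p(U) = (0.3100, 0.3500, 0.3400), p(V) = (0.1700, 0.2900, 0.5400).
H(U|V) = Σ p(V) · H(U|V=·).
  V=1: p=0.1700, H(U|V=1) = 1.4466
  V=2: p=0.2900, H(U|V=2) = 1.4531
  V=3: p=0.5400, H(U|V=3) = 1.5578
Weighted sum = 1.509 bits.

1.509 bits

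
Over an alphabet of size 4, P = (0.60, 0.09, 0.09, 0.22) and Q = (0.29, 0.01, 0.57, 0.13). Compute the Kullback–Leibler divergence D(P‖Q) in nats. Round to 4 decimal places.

0.5836 nats

D(P‖Q) = Σ p·ln(p/q).
  0.60·ln(0.60/0.29) = 0.43623
  0.09·ln(0.09/0.01) = 0.19775
  0.09·ln(0.09/0.57) = -0.16612
  0.22·ln(0.22/0.13) = 0.11574
D(P‖Q) = 0.5836 nats.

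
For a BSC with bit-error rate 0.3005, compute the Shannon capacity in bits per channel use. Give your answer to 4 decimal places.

0.1181 bits

Binary symmetric channel: C = 1 − h₂(ε) where h₂ is the binary entropy function.
h₂(0.3005) = −0.3005·log₂0.3005 − 0.6995·log₂0.6995 = 0.8819.
C = 1 − 0.8819 = 0.1181 bits per channel use.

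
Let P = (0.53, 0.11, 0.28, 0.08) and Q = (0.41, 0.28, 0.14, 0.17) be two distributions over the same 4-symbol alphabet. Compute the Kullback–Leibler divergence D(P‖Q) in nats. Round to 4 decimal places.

0.1671 nats

D(P‖Q) = Σ p·ln(p/q).
  0.53·ln(0.53/0.41) = 0.13606
  0.11·ln(0.11/0.28) = -0.10277
  0.28·ln(0.28/0.14) = 0.19408
  0.08·ln(0.08/0.17) = -0.06030
D(P‖Q) = 0.1671 nats.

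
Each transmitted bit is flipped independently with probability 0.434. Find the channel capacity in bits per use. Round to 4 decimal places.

Binary symmetric channel: C = 1 − h₂(ε) where h₂ is the binary entropy function.
h₂(0.434) = −0.434·log₂0.434 − 0.566·log₂0.566 = 0.9874.
C = 1 − 0.9874 = 0.0126 bits per channel use.

0.0126 bits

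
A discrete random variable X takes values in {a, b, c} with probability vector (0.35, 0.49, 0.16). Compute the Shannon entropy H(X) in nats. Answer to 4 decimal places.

H(X) = −Σ p·ln p.
  −(0.35)·ln(0.35) = 0.36744
  −(0.49)·ln(0.49) = 0.34954
  −(0.16)·ln(0.16) = 0.29321
Sum: 0.36744 + 0.34954 + 0.29321 = 1.0102 nats.

1.0102 nats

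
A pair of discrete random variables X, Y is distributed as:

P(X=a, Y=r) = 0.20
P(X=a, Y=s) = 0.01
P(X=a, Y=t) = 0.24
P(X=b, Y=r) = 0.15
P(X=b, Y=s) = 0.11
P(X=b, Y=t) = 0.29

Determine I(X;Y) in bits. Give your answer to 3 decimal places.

Marginals: p(X) = (0.4500, 0.5500), p(Y) = (0.3500, 0.1200, 0.5300).
I(X;Y) = H(X) + H(Y) − H(X,Y).
H(X) = 0.9928, H(Y) = 1.3826, H(X,Y) = 2.3037.
I(X;Y) = 0.9928 + 1.3826 − 2.3037 = 0.072 bits.

0.072 bits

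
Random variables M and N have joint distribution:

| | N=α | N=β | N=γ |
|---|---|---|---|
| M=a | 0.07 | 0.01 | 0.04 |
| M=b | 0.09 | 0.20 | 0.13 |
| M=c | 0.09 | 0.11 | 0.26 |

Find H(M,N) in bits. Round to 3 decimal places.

H(M,N) = −Σ p(x,y)·log₂ p(x,y) over all 9 cells.
  cell (a,α): −0.07·log₂0.07 = 0.2686
  cell (a,β): −0.01·log₂0.01 = 0.0664
  cell (a,γ): −0.04·log₂0.04 = 0.1858
  cell (b,α): −0.09·log₂0.09 = 0.3127
  cell (b,β): −0.20·log₂0.20 = 0.4644
  cell (b,γ): −0.13·log₂0.13 = 0.3826
  cell (c,α): −0.09·log₂0.09 = 0.3127
  cell (c,β): −0.11·log₂0.11 = 0.3503
  cell (c,γ): −0.26·log₂0.26 = 0.5053
Sum = 2.849 bits.

2.849 bits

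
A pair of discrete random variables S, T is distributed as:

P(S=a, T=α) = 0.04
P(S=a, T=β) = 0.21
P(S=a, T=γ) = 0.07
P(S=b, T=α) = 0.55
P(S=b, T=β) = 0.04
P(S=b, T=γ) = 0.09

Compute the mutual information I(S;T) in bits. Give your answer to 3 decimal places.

0.377 bits

Marginals: p(S) = (0.3200, 0.6800), p(T) = (0.5900, 0.2500, 0.1600).
I(S;T) = Σ p(x,y)·log₂[p(x,y)/(p(x)p(y))].
  (a,α): 0.04·log₂(0.2119) = -0.0896
  (a,β): 0.21·log₂(2.6250) = 0.2924
  (a,γ): 0.07·log₂(1.3672) = 0.0316
  (b,α): 0.55·log₂(1.3709) = 0.2503
  (b,β): 0.04·log₂(0.2353) = -0.0835
  (b,γ): 0.09·log₂(0.8272) = -0.0246
Sum = 0.377 bits.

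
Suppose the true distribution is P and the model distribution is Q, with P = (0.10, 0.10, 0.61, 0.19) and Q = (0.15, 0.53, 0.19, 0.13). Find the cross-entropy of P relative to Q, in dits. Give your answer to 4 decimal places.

0.7183 dits

H(P,Q) = −Σ p·log₁₀ q.
  −0.10·log₁₀(0.15) = 0.08239
  −0.10·log₁₀(0.53) = 0.02757
  −0.61·log₁₀(0.19) = 0.43996
  −0.19·log₁₀(0.13) = 0.16835
H(P,Q) = 0.7183 dits.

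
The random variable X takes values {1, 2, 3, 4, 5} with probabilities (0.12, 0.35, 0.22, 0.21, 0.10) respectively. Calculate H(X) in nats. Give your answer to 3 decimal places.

1.513 nats

H(X) = −Σ p·ln p.
  −(0.12)·ln(0.12) = 0.2544
  −(0.35)·ln(0.35) = 0.3674
  −(0.22)·ln(0.22) = 0.3331
  −(0.21)·ln(0.21) = 0.3277
  −(0.10)·ln(0.10) = 0.2303
Sum: 0.2544 + 0.3674 + 0.3331 + 0.3277 + 0.2303 = 1.513 nats.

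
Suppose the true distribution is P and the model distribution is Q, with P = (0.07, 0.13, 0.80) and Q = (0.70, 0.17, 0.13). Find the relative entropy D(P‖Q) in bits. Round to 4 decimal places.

D(P‖Q) = Σ p·log₂(p/q).
  0.07·log₂(0.07/0.70) = -0.23253
  0.13·log₂(0.13/0.17) = -0.05031
  0.80·log₂(0.80/0.13) = 2.09719
D(P‖Q) = 1.8143 bits.

1.8143 bits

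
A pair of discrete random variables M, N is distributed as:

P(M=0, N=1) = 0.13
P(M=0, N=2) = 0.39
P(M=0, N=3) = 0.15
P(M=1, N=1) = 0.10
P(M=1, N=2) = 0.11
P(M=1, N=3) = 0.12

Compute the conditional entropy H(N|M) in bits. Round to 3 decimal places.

1.458 bits

Marginals: p(M) = (0.6700, 0.3300), p(N) = (0.2300, 0.5000, 0.2700).
H(N|M) = Σ p(M) · H(N|M=·).
  M=0: p=0.6700, H(N|M=0) = 1.3968
  M=1: p=0.3300, H(N|M=1) = 1.5810
Weighted sum = 1.458 bits.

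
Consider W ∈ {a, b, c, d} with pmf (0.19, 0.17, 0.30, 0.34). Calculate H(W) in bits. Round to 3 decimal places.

1.940 bits

H(W) = −Σ p·log₂ p.
  −(0.19)·log₂(0.19) = 0.4552
  −(0.17)·log₂(0.17) = 0.4346
  −(0.30)·log₂(0.30) = 0.5211
  −(0.34)·log₂(0.34) = 0.5292
Sum: 0.4552 + 0.4346 + 0.5211 + 0.5292 = 1.940 bits.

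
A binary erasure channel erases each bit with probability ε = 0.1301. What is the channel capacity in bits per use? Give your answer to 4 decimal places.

Binary erasure channel: capacity C = 1 − ε.
C = 1 − 0.1301 = 0.8699 bits per channel use.

0.8699 bits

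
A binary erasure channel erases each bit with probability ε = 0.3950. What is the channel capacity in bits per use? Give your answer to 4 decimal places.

0.6050 bits

Binary erasure channel: capacity C = 1 − ε.
C = 1 − 0.3950 = 0.6050 bits per channel use.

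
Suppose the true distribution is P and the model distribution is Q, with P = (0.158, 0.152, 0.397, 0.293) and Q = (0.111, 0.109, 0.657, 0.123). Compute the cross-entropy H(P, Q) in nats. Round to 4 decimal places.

1.4650 nats

H(P,Q) = −Σ p·ln q.
  −0.158·ln(0.111) = 0.34732
  −0.152·ln(0.109) = 0.33689
  −0.397·ln(0.657) = 0.16677
  −0.293·ln(0.123) = 0.61400
H(P,Q) = 1.4650 nats.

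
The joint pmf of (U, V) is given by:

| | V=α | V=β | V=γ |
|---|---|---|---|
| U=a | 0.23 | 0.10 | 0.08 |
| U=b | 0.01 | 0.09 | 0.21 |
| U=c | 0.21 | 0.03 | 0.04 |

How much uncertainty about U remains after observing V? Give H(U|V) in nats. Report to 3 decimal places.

0.864 nats

Marginals: p(U) = (0.4100, 0.3100, 0.2800), p(V) = (0.4500, 0.2200, 0.3300).
H(U|V) = Σ p(V) · H(U|V=·).
  V=α: p=0.4500, H(U|V=α) = 0.7833
  V=β: p=0.2200, H(U|V=β) = 0.9957
  V=γ: p=0.3300, H(U|V=γ) = 0.8869
Weighted sum = 0.864 nats.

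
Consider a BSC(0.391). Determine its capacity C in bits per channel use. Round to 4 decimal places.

Binary symmetric channel: C = 1 − h₂(ε) where h₂ is the binary entropy function.
h₂(0.391) = −0.391·log₂0.391 − 0.609·log₂0.609 = 0.9654.
C = 1 − 0.9654 = 0.0346 bits per channel use.

0.0346 bits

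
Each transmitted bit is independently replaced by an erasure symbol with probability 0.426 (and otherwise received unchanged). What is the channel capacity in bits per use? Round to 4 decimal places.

Binary erasure channel: capacity C = 1 − ε.
C = 1 − 0.426 = 0.5740 bits per channel use.

0.5740 bits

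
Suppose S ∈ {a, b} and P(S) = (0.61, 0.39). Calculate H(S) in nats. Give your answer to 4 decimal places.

H(S) = −Σ p·ln p.
  −(0.61)·ln(0.61) = 0.30152
  −(0.39)·ln(0.39) = 0.36723
Sum: 0.30152 + 0.36723 = 0.6687 nats.

0.6687 nats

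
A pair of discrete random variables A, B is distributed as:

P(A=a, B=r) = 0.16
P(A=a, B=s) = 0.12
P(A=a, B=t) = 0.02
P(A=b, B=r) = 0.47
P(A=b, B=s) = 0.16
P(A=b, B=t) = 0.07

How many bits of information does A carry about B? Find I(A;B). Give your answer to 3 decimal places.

Marginals: p(A) = (0.3000, 0.7000), p(B) = (0.6300, 0.2800, 0.0900).
I(A;B) = H(A) + H(B) − H(A,B).
H(A) = 0.8813, H(B) = 1.2468, H(A,B) = 2.1065.
I(A;B) = 0.8813 + 1.2468 − 2.1065 = 0.022 bits.

0.022 bits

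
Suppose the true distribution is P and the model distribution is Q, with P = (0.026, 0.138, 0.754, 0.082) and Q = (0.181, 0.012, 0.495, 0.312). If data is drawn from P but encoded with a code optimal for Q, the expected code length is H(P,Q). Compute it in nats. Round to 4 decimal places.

H(P,Q) = −Σ p·ln q.
  −0.026·ln(0.181) = 0.04444
  −0.138·ln(0.012) = 0.61035
  −0.754·ln(0.495) = 0.53021
  −0.082·ln(0.312) = 0.09551
H(P,Q) = 1.2805 nats.

1.2805 nats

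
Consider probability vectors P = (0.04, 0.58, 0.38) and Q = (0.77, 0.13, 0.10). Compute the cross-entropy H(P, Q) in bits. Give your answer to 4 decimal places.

2.9846 bits

H(P,Q) = −Σ p·log₂ q.
  −0.04·log₂(0.77) = 0.01508
  −0.58·log₂(0.13) = 1.70718
  −0.38·log₂(0.10) = 1.26233
H(P,Q) = 2.9846 bits.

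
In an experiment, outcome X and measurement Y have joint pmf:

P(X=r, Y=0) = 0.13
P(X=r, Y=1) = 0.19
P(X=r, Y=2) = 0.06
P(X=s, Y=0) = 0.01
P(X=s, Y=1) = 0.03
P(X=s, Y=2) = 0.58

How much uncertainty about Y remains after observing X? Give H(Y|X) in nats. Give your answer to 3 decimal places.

Chain rule: H(Y|X) = H(X,Y) − H(X).
Marginals: p(X) = (0.3800, 0.6200), p(Y) = (0.1400, 0.2200, 0.6400).
H(X,Y) = 1.2168 nats; H(X) = 0.6641 nats.
H(Y|X) = 1.2168 − 0.6641 = 0.553 nats.

0.553 nats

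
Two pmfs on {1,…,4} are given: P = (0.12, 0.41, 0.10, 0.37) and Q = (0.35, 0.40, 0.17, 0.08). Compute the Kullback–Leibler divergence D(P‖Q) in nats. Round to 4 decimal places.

D(P‖Q) = Σ p·ln(p/q).
  0.12·ln(0.12/0.35) = -0.12845
  0.41·ln(0.41/0.40) = 0.01012
  0.10·ln(0.10/0.17) = -0.05306
  0.37·ln(0.37/0.08) = 0.56665
D(P‖Q) = 0.3953 nats.

0.3953 nats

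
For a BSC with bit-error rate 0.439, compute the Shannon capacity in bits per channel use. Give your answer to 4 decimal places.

Binary symmetric channel: C = 1 − h₂(ε) where h₂ is the binary entropy function.
h₂(0.439) = −0.439·log₂0.439 − 0.561·log₂0.561 = 0.9892.
C = 1 − 0.9892 = 0.0108 bits per channel use.

0.0108 bits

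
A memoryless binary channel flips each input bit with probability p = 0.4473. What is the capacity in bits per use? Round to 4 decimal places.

Binary symmetric channel: C = 1 − h₂(ε) where h₂ is the binary entropy function.
h₂(0.4473) = −0.4473·log₂0.4473 − 0.5527·log₂0.5527 = 0.9920.
C = 1 − 0.9920 = 0.0080 bits per channel use.

0.0080 bits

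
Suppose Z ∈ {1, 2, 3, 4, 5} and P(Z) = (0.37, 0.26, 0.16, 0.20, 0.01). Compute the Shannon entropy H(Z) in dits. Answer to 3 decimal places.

0.599 dits

H(Z) = −Σ p·log₁₀ p.
  −(0.37)·log₁₀(0.37) = 0.1598
  −(0.26)·log₁₀(0.26) = 0.1521
  −(0.16)·log₁₀(0.16) = 0.1273
  −(0.20)·log₁₀(0.20) = 0.1398
  −(0.01)·log₁₀(0.01) = 0.0200
Sum: 0.1598 + 0.1521 + 0.1273 + 0.1398 + 0.0200 = 0.599 dits.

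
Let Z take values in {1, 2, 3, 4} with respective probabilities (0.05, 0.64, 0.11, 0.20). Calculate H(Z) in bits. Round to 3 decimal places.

1.443 bits

H(Z) = −Σ p·log₂ p.
  −(0.05)·log₂(0.05) = 0.2161
  −(0.64)·log₂(0.64) = 0.4121
  −(0.11)·log₂(0.11) = 0.3503
  −(0.20)·log₂(0.20) = 0.4644
Sum: 0.2161 + 0.4121 + 0.3503 + 0.4644 = 1.443 bits.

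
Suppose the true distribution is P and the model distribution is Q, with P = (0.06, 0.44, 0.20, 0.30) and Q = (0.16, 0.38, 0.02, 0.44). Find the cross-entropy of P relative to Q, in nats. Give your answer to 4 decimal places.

H(P,Q) = −Σ p·ln q.
  −0.06·ln(0.16) = 0.10995
  −0.44·ln(0.38) = 0.42574
  −0.20·ln(0.02) = 0.78240
  −0.30·ln(0.44) = 0.24629
H(P,Q) = 1.5644 nats.

1.5644 nats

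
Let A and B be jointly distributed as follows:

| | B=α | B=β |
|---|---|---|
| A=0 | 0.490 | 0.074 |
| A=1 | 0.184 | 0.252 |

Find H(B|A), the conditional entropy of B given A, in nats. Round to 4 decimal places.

0.5161 nats

Chain rule: H(B|A) = H(A,B) − H(A).
Marginals: p(A) = (0.5640, 0.4360), p(B) = (0.6740, 0.3260).
H(A,B) = 1.2010 nats; H(A) = 0.6849 nats.
H(B|A) = 1.2010 − 0.6849 = 0.5161 nats.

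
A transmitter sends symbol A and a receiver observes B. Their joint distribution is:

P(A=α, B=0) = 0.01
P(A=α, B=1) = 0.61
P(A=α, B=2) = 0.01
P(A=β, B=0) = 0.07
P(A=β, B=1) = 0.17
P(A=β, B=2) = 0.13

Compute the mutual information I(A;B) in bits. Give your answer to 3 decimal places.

Marginals: p(A) = (0.6300, 0.3700), p(B) = (0.0800, 0.7800, 0.1400).
I(A;B) = H(A) + H(B) − H(A,B).
H(A) = 0.9507, H(B) = 0.9682, H(A,B) = 1.6537.
I(A;B) = 0.9507 + 0.9682 − 1.6537 = 0.265 bits.

0.265 bits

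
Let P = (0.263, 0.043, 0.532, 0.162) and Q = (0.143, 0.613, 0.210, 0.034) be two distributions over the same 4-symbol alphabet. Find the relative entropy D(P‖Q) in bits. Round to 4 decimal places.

D(P‖Q) = Σ p·log₂(p/q).
  0.263·log₂(0.263/0.143) = 0.23119
  0.043·log₂(0.043/0.613) = -0.16484
  0.532·log₂(0.532/0.210) = 0.71343
  0.162·log₂(0.162/0.034) = 0.36489
D(P‖Q) = 1.1447 bits.

1.1447 bits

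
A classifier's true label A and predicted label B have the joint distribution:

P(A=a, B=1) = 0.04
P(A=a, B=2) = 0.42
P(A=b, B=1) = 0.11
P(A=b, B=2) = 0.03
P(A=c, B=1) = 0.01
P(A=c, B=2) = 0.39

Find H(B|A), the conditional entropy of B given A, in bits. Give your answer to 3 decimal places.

Marginals: p(A) = (0.4600, 0.1400, 0.4000), p(B) = (0.1600, 0.8400).
H(B|A) = Σ p(A) · H(B|A=·).
  A=a: p=0.4600, H(B|A=a) = 0.4262
  A=b: p=0.1400, H(B|A=b) = 0.7496
  A=c: p=0.4000, H(B|A=c) = 0.1687
Weighted sum = 0.368 bits.

0.368 bits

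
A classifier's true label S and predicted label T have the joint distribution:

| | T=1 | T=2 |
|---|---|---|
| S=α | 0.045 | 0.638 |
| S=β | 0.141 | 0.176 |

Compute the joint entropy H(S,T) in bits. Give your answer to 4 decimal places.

H(S,T) = −Σ p(x,y)·log₂ p(x,y) over all 4 cells.
  cell (α,1): −0.045·log₂0.045 = 0.20133
  cell (α,2): −0.638·log₂0.638 = 0.41366
  cell (β,1): −0.141·log₂0.141 = 0.39850
  cell (β,2): −0.176·log₂0.176 = 0.44112
Sum = 1.4546 bits.

1.4546 bits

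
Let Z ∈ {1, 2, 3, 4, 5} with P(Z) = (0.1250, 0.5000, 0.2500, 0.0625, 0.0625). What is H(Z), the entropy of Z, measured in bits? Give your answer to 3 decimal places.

H(Z) = −Σ p·log₂ p.
  −(0.1250)·log₂(0.1250) = 0.3750
  −(0.5000)·log₂(0.5000) = 0.5000
  −(0.2500)·log₂(0.2500) = 0.5000
  −(0.0625)·log₂(0.0625) = 0.2500
  −(0.0625)·log₂(0.0625) = 0.2500
Sum: 0.3750 + 0.5000 + 0.5000 + 0.2500 + 0.2500 = 1.875 bits.

1.875 bits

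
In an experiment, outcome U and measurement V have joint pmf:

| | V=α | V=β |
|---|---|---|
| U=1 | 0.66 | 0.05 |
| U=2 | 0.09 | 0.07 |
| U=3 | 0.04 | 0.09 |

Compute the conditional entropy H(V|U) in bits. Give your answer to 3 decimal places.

0.535 bits

Chain rule: H(V|U) = H(U,V) − H(U).
Marginals: p(U) = (0.7100, 0.1600, 0.1300), p(V) = (0.7900, 0.2100).
H(U,V) = 1.6914 bits; H(U) = 1.1565 bits.
H(V|U) = 1.6914 − 1.1565 = 0.535 bits.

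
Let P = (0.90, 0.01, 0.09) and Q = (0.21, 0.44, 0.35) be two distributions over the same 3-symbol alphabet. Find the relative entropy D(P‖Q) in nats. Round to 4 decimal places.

D(P‖Q) = Σ p·ln(p/q).
  0.90·ln(0.90/0.21) = 1.30976
  0.01·ln(0.01/0.44) = -0.03784
  0.09·ln(0.09/0.35) = -0.12223
D(P‖Q) = 1.1497 nats.

1.1497 nats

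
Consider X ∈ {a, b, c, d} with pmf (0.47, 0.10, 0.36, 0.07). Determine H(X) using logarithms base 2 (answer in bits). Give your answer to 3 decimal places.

1.643 bits

H(X) = −Σ p·log₂ p.
  −(0.47)·log₂(0.47) = 0.5120
  −(0.10)·log₂(0.10) = 0.3322
  −(0.36)·log₂(0.36) = 0.5306
  −(0.07)·log₂(0.07) = 0.2686
Sum: 0.5120 + 0.3322 + 0.5306 + 0.2686 = 1.643 bits.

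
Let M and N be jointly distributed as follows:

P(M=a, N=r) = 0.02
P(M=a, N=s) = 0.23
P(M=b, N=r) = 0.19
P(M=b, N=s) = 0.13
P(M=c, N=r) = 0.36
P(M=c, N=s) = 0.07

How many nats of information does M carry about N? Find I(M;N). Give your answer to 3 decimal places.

0.206 nats

Marginals: p(M) = (0.2500, 0.3200, 0.4300), p(N) = (0.5700, 0.4300).
I(M;N) = Σ p(x,y)·ln[p(x,y)/(p(x)p(y))].
  (a,r): 0.02·ln(0.1404) = -0.0393
  (a,s): 0.23·ln(2.1395) = 0.1749
  (b,r): 0.19·ln(1.0417) = 0.0078
  (b,s): 0.13·ln(0.9448) = -0.0074
  (c,r): 0.36·ln(1.4688) = 0.1384
  (c,s): 0.07·ln(0.3786) = -0.0680
Sum = 0.206 nats.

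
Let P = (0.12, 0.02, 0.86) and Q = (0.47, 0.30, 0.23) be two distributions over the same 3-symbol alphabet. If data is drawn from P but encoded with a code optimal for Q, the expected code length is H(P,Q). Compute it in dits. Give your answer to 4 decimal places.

H(P,Q) = −Σ p·log₁₀ q.
  −0.12·log₁₀(0.47) = 0.03935
  −0.02·log₁₀(0.30) = 0.01046
  −0.86·log₁₀(0.23) = 0.54891
H(P,Q) = 0.5987 dits.

0.5987 dits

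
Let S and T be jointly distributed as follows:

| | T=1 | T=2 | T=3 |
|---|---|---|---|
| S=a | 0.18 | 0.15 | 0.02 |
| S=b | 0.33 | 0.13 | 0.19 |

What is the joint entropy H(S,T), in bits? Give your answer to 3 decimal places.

H(S,T) = −Σ p(x,y)·log₂ p(x,y) over all 6 cells.
  cell (a,1): −0.18·log₂0.18 = 0.4453
  cell (a,2): −0.15·log₂0.15 = 0.4105
  cell (a,3): −0.02·log₂0.02 = 0.1129
  cell (b,1): −0.33·log₂0.33 = 0.5278
  cell (b,2): −0.13·log₂0.13 = 0.3826
  cell (b,3): −0.19·log₂0.19 = 0.4552
Sum = 2.334 bits.

2.334 bits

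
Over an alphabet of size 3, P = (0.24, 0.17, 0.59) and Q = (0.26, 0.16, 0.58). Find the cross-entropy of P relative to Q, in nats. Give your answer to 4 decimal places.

0.9562 nats

H(P,Q) = −Σ p·ln q.
  −0.24·ln(0.26) = 0.32330
  −0.17·ln(0.16) = 0.31154
  −0.59·ln(0.58) = 0.32139
H(P,Q) = 0.9562 nats.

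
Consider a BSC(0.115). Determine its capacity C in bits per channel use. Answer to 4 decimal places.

Binary symmetric channel: C = 1 − h₂(ε) where h₂ is the binary entropy function.
h₂(0.115) = −0.115·log₂0.115 − 0.885·log₂0.885 = 0.5148.
C = 1 − 0.5148 = 0.4852 bits per channel use.

0.4852 bits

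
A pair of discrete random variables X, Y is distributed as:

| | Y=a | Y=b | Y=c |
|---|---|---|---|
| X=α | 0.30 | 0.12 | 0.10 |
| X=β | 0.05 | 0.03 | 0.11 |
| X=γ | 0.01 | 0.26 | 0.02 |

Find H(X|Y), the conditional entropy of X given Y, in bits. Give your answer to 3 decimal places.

Chain rule: H(X|Y) = H(X,Y) − H(Y).
Marginals: p(X) = (0.5200, 0.1900, 0.2900), p(Y) = (0.3600, 0.4100, 0.2300).
H(X,Y) = 2.6231 bits; H(Y) = 1.5457 bits.
H(X|Y) = 2.6231 − 1.5457 = 1.077 bits.

1.077 bits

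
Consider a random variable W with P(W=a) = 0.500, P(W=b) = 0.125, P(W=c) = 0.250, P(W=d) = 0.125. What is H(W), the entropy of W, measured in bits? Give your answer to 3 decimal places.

H(W) = −Σ p·log₂ p.
  −(0.500)·log₂(0.500) = 0.5000
  −(0.125)·log₂(0.125) = 0.3750
  −(0.250)·log₂(0.250) = 0.5000
  −(0.125)·log₂(0.125) = 0.3750
Sum: 0.5000 + 0.3750 + 0.5000 + 0.3750 = 1.750 bits.

1.750 bits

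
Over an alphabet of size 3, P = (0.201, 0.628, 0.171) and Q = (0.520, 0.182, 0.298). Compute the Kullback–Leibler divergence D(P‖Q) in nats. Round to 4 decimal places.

D(P‖Q) = Σ p·ln(p/q).
  0.201·ln(0.201/0.520) = -0.19106
  0.628·ln(0.628/0.182) = 0.77780
  0.171·ln(0.171/0.298) = -0.09498
D(P‖Q) = 0.4918 nats.

0.4918 nats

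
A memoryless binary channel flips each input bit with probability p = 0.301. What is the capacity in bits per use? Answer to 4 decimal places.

Binary symmetric channel: C = 1 − h₂(ε) where h₂ is the binary entropy function.
h₂(0.301) = −0.301·log₂0.301 − 0.699·log₂0.699 = 0.8825.
C = 1 − 0.8825 = 0.1175 bits per channel use.

0.1175 bits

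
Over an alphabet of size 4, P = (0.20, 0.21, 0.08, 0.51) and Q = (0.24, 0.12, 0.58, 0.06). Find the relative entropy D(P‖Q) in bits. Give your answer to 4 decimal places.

1.4629 bits

D(P‖Q) = Σ p·log₂(p/q).
  0.20·log₂(0.20/0.24) = -0.05261
  0.21·log₂(0.21/0.12) = 0.16954
  0.08·log₂(0.08/0.58) = -0.22864
  0.51·log₂(0.51/0.06) = 1.57461
D(P‖Q) = 1.4629 bits.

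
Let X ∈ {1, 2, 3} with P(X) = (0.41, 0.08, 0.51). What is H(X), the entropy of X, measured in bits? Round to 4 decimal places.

H(X) = −Σ p·log₂ p.
  −(0.41)·log₂(0.41) = 0.52738
  −(0.08)·log₂(0.08) = 0.29151
  −(0.51)·log₂(0.51) = 0.49543
Sum: 0.52738 + 0.29151 + 0.49543 = 1.3143 bits.

1.3143 bits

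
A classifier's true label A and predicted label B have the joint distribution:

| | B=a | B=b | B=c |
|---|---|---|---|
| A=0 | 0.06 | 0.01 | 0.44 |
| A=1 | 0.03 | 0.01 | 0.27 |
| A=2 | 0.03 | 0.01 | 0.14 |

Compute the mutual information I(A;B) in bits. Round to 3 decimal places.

Marginals: p(A) = (0.5100, 0.3100, 0.1800), p(B) = (0.1200, 0.0300, 0.8500).
I(A;B) = Σ p(x,y)·log₂[p(x,y)/(p(x)p(y))].
  (0,a): 0.06·log₂(0.9804) = -0.0017
  (0,b): 0.01·log₂(0.6536) = -0.0061
  (0,c): 0.44·log₂(1.0150) = 0.0094
  (1,a): 0.03·log₂(0.8065) = -0.0093
  (1,b): 0.01·log₂(1.0753) = 0.0010
  (1,c): 0.27·log₂(1.0247) = 0.0095
  (2,a): 0.03·log₂(1.3889) = 0.0142
  (2,b): 0.01·log₂(1.8519) = 0.0089
  (2,c): 0.14·log₂(0.9150) = -0.0179
Sum = 0.008 bits.

0.008 bits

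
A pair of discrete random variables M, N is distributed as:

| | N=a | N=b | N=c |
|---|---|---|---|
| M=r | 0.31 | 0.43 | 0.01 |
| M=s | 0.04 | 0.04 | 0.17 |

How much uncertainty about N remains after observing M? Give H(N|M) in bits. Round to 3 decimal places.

Chain rule: H(N|M) = H(M,N) − H(M).
Marginals: p(M) = (0.7500, 0.2500), p(N) = (0.3500, 0.4700, 0.1800).
H(M,N) = 1.9199 bits; H(M) = 0.8113 bits.
H(N|M) = 1.9199 − 0.8113 = 1.109 bits.

1.109 bits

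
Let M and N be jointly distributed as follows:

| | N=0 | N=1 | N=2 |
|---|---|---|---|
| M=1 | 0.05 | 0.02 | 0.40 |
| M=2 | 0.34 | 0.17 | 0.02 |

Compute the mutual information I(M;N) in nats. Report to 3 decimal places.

Marginals: p(M) = (0.4700, 0.5300), p(N) = (0.3900, 0.1900, 0.4200).
I(M;N) = Σ p(x,y)·ln[p(x,y)/(p(x)p(y))].
  (1,0): 0.05·ln(0.2728) = -0.0650
  (1,1): 0.02·ln(0.2240) = -0.0299
  (1,2): 0.40·ln(2.0263) = 0.2825
  (2,0): 0.34·ln(1.6449) = 0.1692
  (2,1): 0.17·ln(1.6882) = 0.0890
  (2,2): 0.02·ln(0.0898) = -0.0482
Sum = 0.398 nats.

0.398 nats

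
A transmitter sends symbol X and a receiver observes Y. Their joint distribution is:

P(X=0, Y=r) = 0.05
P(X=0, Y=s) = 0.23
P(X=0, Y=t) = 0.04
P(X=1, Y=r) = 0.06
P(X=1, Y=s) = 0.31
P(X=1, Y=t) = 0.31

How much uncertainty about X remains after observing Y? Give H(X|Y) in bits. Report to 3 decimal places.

0.820 bits

Marginals: p(X) = (0.3200, 0.6800), p(Y) = (0.1100, 0.5400, 0.3500).
H(X|Y) = Σ p(Y) · H(X|Y=·).
  Y=r: p=0.1100, H(X|Y=r) = 0.9940
  Y=s: p=0.5400, H(X|Y=s) = 0.9841
  Y=t: p=0.3500, H(X|Y=t) = 0.5127
Weighted sum = 0.820 bits.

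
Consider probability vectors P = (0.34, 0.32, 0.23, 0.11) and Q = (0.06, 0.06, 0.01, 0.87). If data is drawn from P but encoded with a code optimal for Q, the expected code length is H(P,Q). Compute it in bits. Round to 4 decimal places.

H(P,Q) = −Σ p·log₂ q.
  −0.34·log₂(0.06) = 1.38002
  −0.32·log₂(0.06) = 1.29885
  −0.23·log₂(0.01) = 1.52809
  −0.11·log₂(0.87) = 0.02210
H(P,Q) = 4.2291 bits.

4.2291 bits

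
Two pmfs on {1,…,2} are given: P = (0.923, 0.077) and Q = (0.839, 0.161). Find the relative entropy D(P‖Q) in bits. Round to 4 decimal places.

0.0451 bits

D(P‖Q) = Σ p·log₂(p/q).
  0.923·log₂(0.923/0.839) = 0.12706
  0.077·log₂(0.077/0.161) = -0.08194
D(P‖Q) = 0.0451 bits.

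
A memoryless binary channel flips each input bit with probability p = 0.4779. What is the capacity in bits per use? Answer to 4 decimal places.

0.0014 bits

Binary symmetric channel: C = 1 − h₂(ε) where h₂ is the binary entropy function.
h₂(0.4779) = −0.4779·log₂0.4779 − 0.5221·log₂0.5221 = 0.9986.
C = 1 − 0.9986 = 0.0014 bits per channel use.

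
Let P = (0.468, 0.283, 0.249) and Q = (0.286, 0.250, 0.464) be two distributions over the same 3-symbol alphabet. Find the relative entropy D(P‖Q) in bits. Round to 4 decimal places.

D(P‖Q) = Σ p·log₂(p/q).
  0.468·log₂(0.468/0.286) = 0.33251
  0.283·log₂(0.283/0.250) = 0.05062
  0.249·log₂(0.249/0.464) = -0.22360
D(P‖Q) = 0.1595 bits.

0.1595 bits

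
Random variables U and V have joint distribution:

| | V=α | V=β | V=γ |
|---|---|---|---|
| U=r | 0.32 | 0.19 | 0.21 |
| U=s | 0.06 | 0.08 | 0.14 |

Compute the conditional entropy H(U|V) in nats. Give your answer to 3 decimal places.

0.565 nats

Chain rule: H(U|V) = H(U,V) − H(V).
Marginals: p(U) = (0.7200, 0.2800), p(V) = (0.3800, 0.2700, 0.3500).
H(U,V) = 1.6540 nats; H(V) = 1.0886 nats.
H(U|V) = 1.6540 − 1.0886 = 0.565 nats.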